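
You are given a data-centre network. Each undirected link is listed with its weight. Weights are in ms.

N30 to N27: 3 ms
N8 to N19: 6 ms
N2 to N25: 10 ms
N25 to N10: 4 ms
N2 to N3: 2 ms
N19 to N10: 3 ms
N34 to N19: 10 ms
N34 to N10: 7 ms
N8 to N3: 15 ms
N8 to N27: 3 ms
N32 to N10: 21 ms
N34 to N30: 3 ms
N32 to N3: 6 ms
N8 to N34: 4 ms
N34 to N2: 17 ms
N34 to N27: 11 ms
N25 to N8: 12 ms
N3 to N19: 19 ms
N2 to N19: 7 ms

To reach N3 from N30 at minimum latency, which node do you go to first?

N27

Compare a few routes:
N30 - N34 - N19 - N2 - N3: 3+10+7+2 = 22
N30 - N34 - N8 - N19 - N2 - N3: 3+4+6+7+2 = 22
N30 - N34 - N8 - N3: 3+4+15 = 22
N30 - N27 - N8 - N3: 3+3+15 = 21
Cheapest is N30 - N27 - N8 - N3 at 21 ms.
So from N30 the first move is to N27.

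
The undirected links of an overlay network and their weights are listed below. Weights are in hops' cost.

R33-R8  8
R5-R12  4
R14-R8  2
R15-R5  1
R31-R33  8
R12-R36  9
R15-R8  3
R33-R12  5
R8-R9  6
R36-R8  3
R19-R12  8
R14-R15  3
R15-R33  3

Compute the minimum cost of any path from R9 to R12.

14 hops' cost

Enumerating some paths:
R9 - R8 - R14 - R15 - R5 - R12: 6+2+3+1+4 = 16
R9 - R8 - R15 - R5 - R12: 6+3+1+4 = 14
Cheapest is R9 - R8 - R15 - R5 - R12 at 14 hops' cost.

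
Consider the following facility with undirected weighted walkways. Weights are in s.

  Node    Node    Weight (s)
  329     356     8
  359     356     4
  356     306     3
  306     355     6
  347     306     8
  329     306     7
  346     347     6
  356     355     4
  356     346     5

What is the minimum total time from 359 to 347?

15 s

Shortest distances from 359:
359: 0
356: 4  (via 359)
306: 7  (via 356)
355: 8  (via 356)
346: 9  (via 356)
329: 12  (via 356)
347: 15  (via 306)
Shortest route: 359–356–306–347 = 15 s.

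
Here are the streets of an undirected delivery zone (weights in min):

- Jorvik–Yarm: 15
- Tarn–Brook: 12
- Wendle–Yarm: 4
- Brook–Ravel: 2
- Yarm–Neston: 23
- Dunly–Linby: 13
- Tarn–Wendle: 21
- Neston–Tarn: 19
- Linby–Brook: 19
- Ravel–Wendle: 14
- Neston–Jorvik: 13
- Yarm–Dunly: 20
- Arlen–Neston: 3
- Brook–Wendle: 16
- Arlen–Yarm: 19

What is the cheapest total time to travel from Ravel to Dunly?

34 min

Compare a few routes:
Ravel–Wendle–Yarm–Dunly: 14+4+20 = 38
Ravel–Brook–Linby–Dunly: 2+19+13 = 34
The minimum is 34 min via Ravel–Brook–Linby–Dunly.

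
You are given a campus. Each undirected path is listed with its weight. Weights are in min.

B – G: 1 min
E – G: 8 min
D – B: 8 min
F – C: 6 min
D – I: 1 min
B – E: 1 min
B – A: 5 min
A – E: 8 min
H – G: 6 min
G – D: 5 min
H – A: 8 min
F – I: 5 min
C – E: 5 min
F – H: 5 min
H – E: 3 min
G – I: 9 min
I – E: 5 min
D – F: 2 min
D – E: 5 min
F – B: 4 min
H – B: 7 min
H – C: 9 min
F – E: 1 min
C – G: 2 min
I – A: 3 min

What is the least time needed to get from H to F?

Enumerating some paths:
H - E - F: 3+1 = 4
H - F: 5 = 5
Cheapest is H - E - F at 4 min.

4 min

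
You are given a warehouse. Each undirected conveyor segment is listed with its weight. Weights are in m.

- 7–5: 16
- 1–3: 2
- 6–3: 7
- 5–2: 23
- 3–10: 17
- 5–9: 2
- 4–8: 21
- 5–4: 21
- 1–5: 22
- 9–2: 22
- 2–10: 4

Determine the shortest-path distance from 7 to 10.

43 m

Enumerating some paths:
7–5–9–2–10: 16+2+22+4 = 44
7–5–2–10: 16+23+4 = 43
The minimum is 43 m via 7–5–2–10.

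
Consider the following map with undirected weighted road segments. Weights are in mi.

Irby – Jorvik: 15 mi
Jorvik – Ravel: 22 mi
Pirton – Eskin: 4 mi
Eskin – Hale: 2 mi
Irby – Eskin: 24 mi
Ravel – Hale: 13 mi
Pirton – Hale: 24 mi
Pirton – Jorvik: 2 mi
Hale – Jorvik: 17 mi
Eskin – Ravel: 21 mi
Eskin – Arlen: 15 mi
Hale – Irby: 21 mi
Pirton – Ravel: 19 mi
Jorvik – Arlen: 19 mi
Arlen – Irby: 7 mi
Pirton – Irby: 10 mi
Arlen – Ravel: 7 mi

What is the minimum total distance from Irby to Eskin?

Shortest distances from Irby:
Irby: 0
Arlen: 7  (via Irby)
Pirton: 10  (via Irby)
Jorvik: 12  (via Pirton)
Eskin: 14  (via Pirton)
Shortest route: Irby → Pirton → Eskin = 14 mi.

14 mi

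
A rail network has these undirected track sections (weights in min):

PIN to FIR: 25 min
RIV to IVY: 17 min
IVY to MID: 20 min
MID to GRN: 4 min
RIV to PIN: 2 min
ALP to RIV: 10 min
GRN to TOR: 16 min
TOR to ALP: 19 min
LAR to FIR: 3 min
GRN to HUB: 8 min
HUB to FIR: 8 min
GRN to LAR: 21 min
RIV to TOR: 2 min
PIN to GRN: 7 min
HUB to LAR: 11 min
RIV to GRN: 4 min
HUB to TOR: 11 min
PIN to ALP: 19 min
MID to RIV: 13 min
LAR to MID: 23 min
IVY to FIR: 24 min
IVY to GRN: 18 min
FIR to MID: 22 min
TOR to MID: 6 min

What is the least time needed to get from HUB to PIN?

Enumerating some paths:
HUB - GRN - RIV - PIN: 8+4+2 = 14
HUB - TOR - RIV - PIN: 11+2+2 = 15
The minimum is 14 min via HUB - GRN - RIV - PIN.

14 min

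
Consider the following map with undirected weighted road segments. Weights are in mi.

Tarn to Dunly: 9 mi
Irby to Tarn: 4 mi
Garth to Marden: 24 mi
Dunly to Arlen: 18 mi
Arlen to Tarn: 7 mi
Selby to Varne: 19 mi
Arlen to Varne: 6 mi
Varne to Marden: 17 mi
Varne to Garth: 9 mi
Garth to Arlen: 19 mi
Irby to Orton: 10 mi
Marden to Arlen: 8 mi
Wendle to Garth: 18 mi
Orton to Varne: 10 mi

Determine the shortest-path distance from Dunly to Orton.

23 mi

Shortest distances from Dunly:
Dunly: 0
Tarn: 9  (via Dunly)
Irby: 13  (via Tarn)
Arlen: 16  (via Tarn)
Varne: 22  (via Arlen)
Orton: 23  (via Irby)
Shortest route: Dunly → Tarn → Irby → Orton = 23 mi.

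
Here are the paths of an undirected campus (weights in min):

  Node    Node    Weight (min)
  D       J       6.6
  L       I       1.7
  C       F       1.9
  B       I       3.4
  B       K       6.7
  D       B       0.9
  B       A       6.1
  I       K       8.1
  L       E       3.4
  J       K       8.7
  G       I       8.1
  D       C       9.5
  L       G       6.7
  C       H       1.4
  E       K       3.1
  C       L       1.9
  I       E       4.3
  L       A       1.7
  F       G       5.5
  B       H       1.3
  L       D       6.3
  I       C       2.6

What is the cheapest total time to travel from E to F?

Candidate routes:
E - I - C - F: 4.3+2.6+1.9 = 8.8
E - L - C - F: 3.4+1.9+1.9 = 7.2
The minimum is 7.2 min via E - L - C - F.

7.2 min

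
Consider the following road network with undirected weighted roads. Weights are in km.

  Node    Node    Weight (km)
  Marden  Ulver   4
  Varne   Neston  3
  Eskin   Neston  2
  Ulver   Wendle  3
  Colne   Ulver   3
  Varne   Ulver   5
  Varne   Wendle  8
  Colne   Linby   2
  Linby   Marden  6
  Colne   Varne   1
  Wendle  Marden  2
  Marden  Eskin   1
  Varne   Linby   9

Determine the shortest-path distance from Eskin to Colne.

Compare a few routes:
Eskin–Marden–Ulver–Colne: 1+4+3 = 8
Eskin–Neston–Varne–Colne: 2+3+1 = 6
The minimum is 6 km via Eskin–Neston–Varne–Colne.

6 km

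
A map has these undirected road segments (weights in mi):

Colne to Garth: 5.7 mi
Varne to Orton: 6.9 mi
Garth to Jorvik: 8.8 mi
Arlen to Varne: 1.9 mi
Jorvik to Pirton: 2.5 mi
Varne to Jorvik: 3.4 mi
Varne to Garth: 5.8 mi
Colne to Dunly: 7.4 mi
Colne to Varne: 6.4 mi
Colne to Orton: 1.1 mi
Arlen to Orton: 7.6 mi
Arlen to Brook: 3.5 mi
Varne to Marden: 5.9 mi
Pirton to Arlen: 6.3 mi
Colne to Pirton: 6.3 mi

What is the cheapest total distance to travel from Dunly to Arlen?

Running Dijkstra from Dunly:
Dunly: 0
Colne: 7.4  (via Dunly)
Orton: 8.5  (via Colne)
Garth: 13.1  (via Colne)
Pirton: 13.7  (via Colne)
Varne: 13.8  (via Colne)
Arlen: 15.7  (via Varne)
Shortest route: Dunly–Colne–Varne–Arlen = 15.7 mi.

15.7 mi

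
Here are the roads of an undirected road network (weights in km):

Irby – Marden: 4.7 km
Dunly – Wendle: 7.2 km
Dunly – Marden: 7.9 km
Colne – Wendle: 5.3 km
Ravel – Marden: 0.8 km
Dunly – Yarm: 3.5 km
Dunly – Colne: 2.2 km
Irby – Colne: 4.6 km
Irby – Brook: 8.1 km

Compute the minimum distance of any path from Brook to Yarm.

18.4 km

Shortest distances from Brook:
Brook: 0
Irby: 8.1  (via Brook)
Colne: 12.7  (via Irby)
Marden: 12.8  (via Irby)
Ravel: 13.6  (via Marden)
Dunly: 14.9  (via Colne)
Wendle: 18  (via Colne)
Yarm: 18.4  (via Dunly)
Shortest route: Brook–Irby–Colne–Dunly–Yarm = 18.4 km.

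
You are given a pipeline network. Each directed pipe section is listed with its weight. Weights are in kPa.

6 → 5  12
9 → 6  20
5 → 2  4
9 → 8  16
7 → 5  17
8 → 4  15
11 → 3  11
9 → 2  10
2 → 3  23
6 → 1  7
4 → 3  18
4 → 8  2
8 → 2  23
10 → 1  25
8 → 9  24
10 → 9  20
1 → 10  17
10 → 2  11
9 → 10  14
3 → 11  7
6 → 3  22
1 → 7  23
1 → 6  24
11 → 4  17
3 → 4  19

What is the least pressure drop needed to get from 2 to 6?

Candidate routes:
2 → 3 → 11 → 4 → 8 → 9 → 6: 23+7+17+2+24+20 = 93
2 → 3 → 11 → 4 → 8 → 9 → 10 → 1 → 6: 23+7+17+2+24+14+25+24 = 136
2 → 3 → 4 → 8 → 9 → 6: 23+19+2+24+20 = 88
2 → 3 → 4 → 8 → 9 → 10 → 1 → 6: 23+19+2+24+14+25+24 = 131
The minimum is 88 kPa via 2 → 3 → 4 → 8 → 9 → 6.

88 kPa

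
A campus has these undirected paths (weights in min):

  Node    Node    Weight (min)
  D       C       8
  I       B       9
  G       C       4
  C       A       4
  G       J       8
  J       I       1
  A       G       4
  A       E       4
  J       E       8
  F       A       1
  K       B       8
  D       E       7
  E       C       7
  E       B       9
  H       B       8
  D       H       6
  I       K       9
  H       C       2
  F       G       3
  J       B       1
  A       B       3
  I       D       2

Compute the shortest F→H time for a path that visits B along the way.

12 min

Best F to B: F → A → B costing 4
Best B to H: B → H costing 8
Total via B: 4 + 8 = 12 min.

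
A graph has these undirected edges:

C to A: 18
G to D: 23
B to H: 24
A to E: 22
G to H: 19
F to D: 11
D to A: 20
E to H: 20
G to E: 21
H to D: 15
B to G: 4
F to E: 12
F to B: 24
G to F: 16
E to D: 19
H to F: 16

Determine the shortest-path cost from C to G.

Enumerating some paths:
C–A–D–G: 18+20+23 = 61
C–A–D–F–G: 18+20+11+16 = 65
C–A–E–F–G: 18+22+12+16 = 68
Cheapest is C–A–D–G at 61.

61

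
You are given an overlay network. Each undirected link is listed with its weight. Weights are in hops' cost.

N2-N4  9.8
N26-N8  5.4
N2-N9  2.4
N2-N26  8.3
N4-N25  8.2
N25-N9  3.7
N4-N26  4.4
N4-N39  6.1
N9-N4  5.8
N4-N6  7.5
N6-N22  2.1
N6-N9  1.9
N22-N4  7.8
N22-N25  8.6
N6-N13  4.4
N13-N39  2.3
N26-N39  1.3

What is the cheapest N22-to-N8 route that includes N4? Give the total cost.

17.6 hops' cost

Best N22 to N4: N22 → N4 costing 7.8
Shortest N4→N8: N4 → N26 → N8 = 9.8
Total via N4: 7.8 + 9.8 = 17.6 hops' cost.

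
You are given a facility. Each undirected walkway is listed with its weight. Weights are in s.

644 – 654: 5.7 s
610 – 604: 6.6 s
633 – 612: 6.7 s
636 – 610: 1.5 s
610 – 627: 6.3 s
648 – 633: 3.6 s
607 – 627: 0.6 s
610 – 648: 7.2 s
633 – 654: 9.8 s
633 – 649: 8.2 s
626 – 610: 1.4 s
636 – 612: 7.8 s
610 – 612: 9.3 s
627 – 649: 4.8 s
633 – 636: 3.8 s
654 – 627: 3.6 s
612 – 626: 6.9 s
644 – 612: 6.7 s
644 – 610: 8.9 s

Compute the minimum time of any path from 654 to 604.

16.5 s

Settle nodes by increasing distance from 654:
654: 0
627: 3.6  (via 654)
607: 4.2  (via 627)
644: 5.7  (via 654)
649: 8.4  (via 627)
633: 9.8  (via 654)
610: 9.9  (via 627)
626: 11.3  (via 610)
636: 11.4  (via 610)
612: 12.4  (via 644)
648: 13.4  (via 633)
604: 16.5  (via 610)
Shortest route: 654–627–610–604 = 16.5 s.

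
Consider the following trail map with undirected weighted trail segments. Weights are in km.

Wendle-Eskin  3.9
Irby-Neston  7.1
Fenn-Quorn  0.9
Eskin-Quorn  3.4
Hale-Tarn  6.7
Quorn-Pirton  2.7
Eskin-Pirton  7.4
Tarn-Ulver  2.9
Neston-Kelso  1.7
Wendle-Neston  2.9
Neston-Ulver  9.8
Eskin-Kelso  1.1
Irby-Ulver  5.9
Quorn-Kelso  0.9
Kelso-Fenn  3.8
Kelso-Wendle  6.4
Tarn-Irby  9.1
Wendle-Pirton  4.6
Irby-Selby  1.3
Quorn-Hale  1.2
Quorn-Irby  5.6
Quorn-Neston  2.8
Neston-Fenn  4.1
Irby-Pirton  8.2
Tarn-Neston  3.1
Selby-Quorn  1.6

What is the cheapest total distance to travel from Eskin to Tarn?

Settle nodes by increasing distance from Eskin:
Eskin: 0
Kelso: 1.1  (via Eskin)
Quorn: 2  (via Kelso)
Neston: 2.8  (via Kelso)
Fenn: 2.9  (via Quorn)
Hale: 3.2  (via Quorn)
Selby: 3.6  (via Quorn)
Wendle: 3.9  (via Eskin)
Pirton: 4.7  (via Quorn)
Irby: 4.9  (via Selby)
Tarn: 5.9  (via Neston)
Shortest route: Eskin–Kelso–Neston–Tarn = 5.9 km.

5.9 km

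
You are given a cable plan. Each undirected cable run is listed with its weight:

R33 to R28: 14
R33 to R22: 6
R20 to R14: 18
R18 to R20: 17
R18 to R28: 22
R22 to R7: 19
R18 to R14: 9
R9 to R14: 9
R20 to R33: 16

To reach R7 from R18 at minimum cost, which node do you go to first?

R20

Compare a few routes:
R18 - R14 - R20 - R33 - R22 - R7: 9+18+16+6+19 = 68
R18 - R28 - R33 - R22 - R7: 22+14+6+19 = 61
R18 - R20 - R33 - R22 - R7: 17+16+6+19 = 58
Cheapest is R18 - R20 - R33 - R22 - R7 at 58.
So from R18 the first move is to R20.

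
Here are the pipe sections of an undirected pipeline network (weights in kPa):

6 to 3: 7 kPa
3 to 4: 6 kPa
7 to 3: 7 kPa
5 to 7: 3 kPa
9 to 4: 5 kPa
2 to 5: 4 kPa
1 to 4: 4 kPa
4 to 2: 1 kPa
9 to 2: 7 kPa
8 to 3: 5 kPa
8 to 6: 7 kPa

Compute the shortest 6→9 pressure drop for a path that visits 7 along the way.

Shortest 6→7: 6 → 3 → 7 = 14
Best 7 to 9: 7 → 5 → 2 → 4 → 9 costing 13
Total via 7: 14 + 13 = 27 kPa.

27 kPa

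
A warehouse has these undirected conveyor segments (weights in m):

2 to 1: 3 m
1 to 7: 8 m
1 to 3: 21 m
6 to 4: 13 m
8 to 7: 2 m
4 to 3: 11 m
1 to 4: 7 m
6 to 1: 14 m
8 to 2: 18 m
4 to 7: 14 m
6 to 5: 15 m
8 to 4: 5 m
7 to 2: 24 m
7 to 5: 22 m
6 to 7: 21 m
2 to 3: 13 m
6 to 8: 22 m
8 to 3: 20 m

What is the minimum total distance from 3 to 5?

Candidate routes:
3–8–7–5: 20+2+22 = 44
3–4–6–5: 11+13+15 = 39
3–4–8–7–5: 11+5+2+22 = 40
3–2–1–6–5: 13+3+14+15 = 45
The minimum is 39 m via 3–4–6–5.

39 m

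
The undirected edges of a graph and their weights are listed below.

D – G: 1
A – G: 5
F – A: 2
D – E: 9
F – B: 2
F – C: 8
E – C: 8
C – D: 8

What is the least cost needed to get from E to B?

Settle nodes by increasing distance from E:
E: 0
C: 8  (via E)
D: 9  (via E)
G: 10  (via D)
A: 15  (via G)
F: 16  (via C)
B: 18  (via F)
Shortest route: E–C–F–B = 18.

18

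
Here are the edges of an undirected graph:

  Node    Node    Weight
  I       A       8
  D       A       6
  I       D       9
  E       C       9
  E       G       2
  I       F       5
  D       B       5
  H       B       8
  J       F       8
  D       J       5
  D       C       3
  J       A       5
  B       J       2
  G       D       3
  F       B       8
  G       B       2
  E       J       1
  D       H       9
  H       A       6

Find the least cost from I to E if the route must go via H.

Best I to H: I → A → H costing 14
Shortest H→E: H → B → J → E = 11
Total via H: 14 + 11 = 25.

25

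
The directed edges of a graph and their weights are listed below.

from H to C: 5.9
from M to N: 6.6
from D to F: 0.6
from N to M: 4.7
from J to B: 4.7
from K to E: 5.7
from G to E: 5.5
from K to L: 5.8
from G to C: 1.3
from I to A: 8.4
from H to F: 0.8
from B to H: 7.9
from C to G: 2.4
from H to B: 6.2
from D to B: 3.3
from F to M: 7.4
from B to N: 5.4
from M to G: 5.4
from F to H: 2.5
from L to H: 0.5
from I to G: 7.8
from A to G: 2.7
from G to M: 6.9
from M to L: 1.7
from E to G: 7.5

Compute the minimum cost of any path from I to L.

16.4

Enumerating some paths:
I → A → G → M → L: 8.4+2.7+6.9+1.7 = 19.7
I → G → M → L: 7.8+6.9+1.7 = 16.4
Cheapest is I → G → M → L at 16.4.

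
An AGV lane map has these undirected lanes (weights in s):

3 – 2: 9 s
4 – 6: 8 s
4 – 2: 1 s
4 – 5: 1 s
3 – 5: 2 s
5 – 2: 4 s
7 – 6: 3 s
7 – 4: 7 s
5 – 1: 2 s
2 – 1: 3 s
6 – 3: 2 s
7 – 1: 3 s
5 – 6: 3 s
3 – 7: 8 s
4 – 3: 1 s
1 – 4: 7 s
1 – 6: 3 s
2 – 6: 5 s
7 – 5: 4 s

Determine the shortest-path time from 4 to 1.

Running Dijkstra from 4:
4: 0
2: 1  (via 4)
3: 1  (via 4)
5: 1  (via 4)
1: 3  (via 5)
Shortest route: 4–5–1 = 3 s.

3 s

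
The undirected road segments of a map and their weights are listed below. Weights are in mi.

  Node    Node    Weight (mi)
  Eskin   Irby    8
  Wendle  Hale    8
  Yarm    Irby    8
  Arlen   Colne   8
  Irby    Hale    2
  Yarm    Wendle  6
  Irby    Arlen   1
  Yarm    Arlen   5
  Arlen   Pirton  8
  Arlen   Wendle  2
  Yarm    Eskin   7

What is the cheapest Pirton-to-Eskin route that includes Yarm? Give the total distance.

20 mi

Best Pirton to Yarm: Pirton–Arlen–Yarm costing 13
Shortest Yarm→Eskin: Yarm–Eskin = 7
Total via Yarm: 13 + 7 = 20 mi.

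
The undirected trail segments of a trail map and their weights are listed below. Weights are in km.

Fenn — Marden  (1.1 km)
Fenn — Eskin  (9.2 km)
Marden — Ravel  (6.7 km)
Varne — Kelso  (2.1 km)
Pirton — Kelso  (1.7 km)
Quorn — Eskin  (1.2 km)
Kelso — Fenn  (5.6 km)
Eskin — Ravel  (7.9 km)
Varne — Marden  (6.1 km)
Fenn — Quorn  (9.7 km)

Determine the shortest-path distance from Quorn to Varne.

16.9 km

Settle nodes by increasing distance from Quorn:
Quorn: 0
Eskin: 1.2  (via Quorn)
Ravel: 9.1  (via Eskin)
Fenn: 9.7  (via Quorn)
Marden: 10.8  (via Fenn)
Kelso: 15.3  (via Fenn)
Varne: 16.9  (via Marden)
Shortest route: Quorn–Fenn–Marden–Varne = 16.9 km.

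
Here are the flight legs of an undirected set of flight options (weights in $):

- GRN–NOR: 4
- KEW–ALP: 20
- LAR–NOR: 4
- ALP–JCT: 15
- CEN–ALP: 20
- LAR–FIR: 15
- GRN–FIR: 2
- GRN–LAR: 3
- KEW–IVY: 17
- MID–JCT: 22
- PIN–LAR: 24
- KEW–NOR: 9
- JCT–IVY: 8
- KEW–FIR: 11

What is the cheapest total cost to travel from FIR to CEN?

$51

Enumerating some paths:
FIR - KEW - ALP - CEN: 11+20+20 = 51
FIR - GRN - NOR - KEW - ALP - CEN: 2+4+9+20+20 = 55
FIR - GRN - LAR - NOR - KEW - ALP - CEN: 2+3+4+9+20+20 = 58
The minimum is $51 via FIR - KEW - ALP - CEN.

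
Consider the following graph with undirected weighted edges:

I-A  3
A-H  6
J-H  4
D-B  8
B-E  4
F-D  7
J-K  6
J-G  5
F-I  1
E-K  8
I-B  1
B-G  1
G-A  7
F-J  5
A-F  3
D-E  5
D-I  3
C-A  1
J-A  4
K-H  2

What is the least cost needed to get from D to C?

Running Dijkstra from D:
D: 0
I: 3  (via D)
B: 4  (via I)
F: 4  (via I)
E: 5  (via D)
G: 5  (via B)
A: 6  (via I)
C: 7  (via A)
Shortest route: D–I–A–C = 7.

7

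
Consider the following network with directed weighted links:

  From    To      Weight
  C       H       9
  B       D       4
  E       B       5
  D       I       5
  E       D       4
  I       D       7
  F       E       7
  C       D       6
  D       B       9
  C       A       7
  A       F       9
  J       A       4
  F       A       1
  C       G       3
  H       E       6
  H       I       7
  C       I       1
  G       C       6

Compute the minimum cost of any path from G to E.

Enumerating some paths:
G → C → H → E: 6+9+6 = 21
G → C → A → F → E: 6+7+9+7 = 29
Cheapest is G → C → H → E at 21.

21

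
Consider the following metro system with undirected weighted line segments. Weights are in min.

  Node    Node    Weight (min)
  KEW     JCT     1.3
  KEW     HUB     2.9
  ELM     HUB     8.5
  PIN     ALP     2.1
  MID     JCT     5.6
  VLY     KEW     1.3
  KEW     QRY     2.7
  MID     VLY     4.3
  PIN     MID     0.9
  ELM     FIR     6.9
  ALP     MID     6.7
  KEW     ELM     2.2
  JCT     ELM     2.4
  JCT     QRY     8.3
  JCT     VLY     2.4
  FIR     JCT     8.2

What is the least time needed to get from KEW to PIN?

6.5 min

Settle nodes by increasing distance from KEW:
KEW: 0
JCT: 1.3  (via KEW)
VLY: 1.3  (via KEW)
ELM: 2.2  (via KEW)
QRY: 2.7  (via KEW)
HUB: 2.9  (via KEW)
MID: 5.6  (via VLY)
PIN: 6.5  (via MID)
Shortest route: KEW → VLY → MID → PIN = 6.5 min.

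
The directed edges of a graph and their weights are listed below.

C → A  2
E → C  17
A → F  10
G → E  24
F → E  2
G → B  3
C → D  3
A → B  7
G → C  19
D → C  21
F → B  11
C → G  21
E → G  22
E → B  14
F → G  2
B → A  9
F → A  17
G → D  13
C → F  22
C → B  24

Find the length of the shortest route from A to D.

Compare a few routes:
A → F → G → C → D: 10+2+19+3 = 34
A → F → E → C → D: 10+2+17+3 = 32
A → F → G → D: 10+2+13 = 25
Cheapest is A → F → G → D at 25.

25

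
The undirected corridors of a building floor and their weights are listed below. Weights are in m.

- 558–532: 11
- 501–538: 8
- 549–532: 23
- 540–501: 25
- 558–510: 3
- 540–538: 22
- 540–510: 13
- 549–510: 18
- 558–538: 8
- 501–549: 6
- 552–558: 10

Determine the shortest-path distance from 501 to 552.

Candidate routes:
501 - 540 - 510 - 558 - 552: 25+13+3+10 = 51
501 - 549 - 510 - 558 - 552: 6+18+3+10 = 37
501 - 549 - 532 - 558 - 552: 6+23+11+10 = 50
501 - 538 - 558 - 552: 8+8+10 = 26
Cheapest is 501 - 538 - 558 - 552 at 26 m.

26 m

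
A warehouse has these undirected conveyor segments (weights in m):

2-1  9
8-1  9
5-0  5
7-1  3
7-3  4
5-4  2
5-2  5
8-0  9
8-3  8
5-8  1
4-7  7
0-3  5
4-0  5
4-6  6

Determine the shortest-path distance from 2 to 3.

Compare a few routes:
2–1–7–3: 9+3+4 = 16
2–5–8–3: 5+1+8 = 14
2–5–0–3: 5+5+5 = 15
The minimum is 14 m via 2–5–8–3.

14 m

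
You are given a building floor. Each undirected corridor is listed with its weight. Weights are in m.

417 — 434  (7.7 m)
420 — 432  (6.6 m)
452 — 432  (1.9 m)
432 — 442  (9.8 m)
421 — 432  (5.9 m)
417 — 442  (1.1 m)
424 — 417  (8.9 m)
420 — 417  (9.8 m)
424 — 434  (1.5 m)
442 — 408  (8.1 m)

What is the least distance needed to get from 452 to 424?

21.7 m

Settle nodes by increasing distance from 452:
452: 0
432: 1.9  (via 452)
421: 7.8  (via 432)
420: 8.5  (via 432)
442: 11.7  (via 432)
417: 12.8  (via 442)
408: 19.8  (via 442)
434: 20.5  (via 417)
424: 21.7  (via 417)
Shortest route: 452–432–442–417–424 = 21.7 m.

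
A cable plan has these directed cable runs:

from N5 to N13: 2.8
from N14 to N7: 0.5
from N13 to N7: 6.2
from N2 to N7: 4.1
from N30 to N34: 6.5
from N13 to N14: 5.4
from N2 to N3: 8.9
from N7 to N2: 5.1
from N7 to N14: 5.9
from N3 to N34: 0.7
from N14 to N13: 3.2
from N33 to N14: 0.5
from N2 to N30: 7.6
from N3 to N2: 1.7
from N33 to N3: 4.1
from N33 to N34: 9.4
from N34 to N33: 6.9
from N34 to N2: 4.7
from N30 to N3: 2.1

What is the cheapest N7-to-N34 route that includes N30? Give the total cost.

15.5

Best N7 to N30: N7 → N2 → N30 costing 12.7
Shortest N30→N34: N30 → N3 → N34 = 2.8
Total via N30: 12.7 + 2.8 = 15.5.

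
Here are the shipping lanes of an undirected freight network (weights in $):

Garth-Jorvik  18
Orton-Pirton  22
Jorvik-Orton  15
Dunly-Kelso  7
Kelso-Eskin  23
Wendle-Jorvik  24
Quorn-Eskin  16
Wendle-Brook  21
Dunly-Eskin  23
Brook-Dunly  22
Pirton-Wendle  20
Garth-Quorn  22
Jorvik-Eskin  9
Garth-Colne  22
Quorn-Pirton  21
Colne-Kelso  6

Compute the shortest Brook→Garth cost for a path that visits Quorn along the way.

$83

Best Brook to Quorn: Brook–Dunly–Eskin–Quorn costing 61
Best Quorn to Garth: Quorn–Garth costing 22
Total via Quorn: 61 + 22 = $83.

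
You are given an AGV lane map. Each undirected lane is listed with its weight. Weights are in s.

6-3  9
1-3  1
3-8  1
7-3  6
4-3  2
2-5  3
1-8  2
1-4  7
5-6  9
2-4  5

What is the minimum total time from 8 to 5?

11 s

Running Dijkstra from 8:
8: 0
3: 1  (via 8)
1: 2  (via 8)
4: 3  (via 3)
7: 7  (via 3)
2: 8  (via 4)
6: 10  (via 3)
5: 11  (via 2)
Shortest route: 8 → 3 → 4 → 2 → 5 = 11 s.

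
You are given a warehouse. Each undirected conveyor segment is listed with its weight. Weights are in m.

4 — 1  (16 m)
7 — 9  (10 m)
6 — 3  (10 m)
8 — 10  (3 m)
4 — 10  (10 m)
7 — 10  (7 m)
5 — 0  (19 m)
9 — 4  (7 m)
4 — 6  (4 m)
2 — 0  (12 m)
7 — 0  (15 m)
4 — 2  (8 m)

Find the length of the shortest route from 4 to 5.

39 m

Shortest distances from 4:
4: 0
6: 4  (via 4)
9: 7  (via 4)
2: 8  (via 4)
10: 10  (via 4)
8: 13  (via 10)
3: 14  (via 6)
1: 16  (via 4)
7: 17  (via 9)
0: 20  (via 2)
5: 39  (via 0)
Shortest route: 4–2–0–5 = 39 m.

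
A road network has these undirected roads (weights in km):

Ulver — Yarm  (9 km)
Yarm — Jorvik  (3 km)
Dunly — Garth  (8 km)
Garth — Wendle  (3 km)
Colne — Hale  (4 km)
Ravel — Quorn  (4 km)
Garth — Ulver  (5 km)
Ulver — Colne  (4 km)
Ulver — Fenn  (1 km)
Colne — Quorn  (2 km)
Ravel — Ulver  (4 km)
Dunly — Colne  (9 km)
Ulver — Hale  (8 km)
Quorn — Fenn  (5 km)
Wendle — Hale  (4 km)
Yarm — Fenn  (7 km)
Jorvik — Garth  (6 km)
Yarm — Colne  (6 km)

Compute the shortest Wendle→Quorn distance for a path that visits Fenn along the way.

Shortest Wendle→Fenn: Wendle–Garth–Ulver–Fenn = 9
Best Fenn to Quorn: Fenn–Quorn costing 5
Total via Fenn: 9 + 5 = 14 km.

14 km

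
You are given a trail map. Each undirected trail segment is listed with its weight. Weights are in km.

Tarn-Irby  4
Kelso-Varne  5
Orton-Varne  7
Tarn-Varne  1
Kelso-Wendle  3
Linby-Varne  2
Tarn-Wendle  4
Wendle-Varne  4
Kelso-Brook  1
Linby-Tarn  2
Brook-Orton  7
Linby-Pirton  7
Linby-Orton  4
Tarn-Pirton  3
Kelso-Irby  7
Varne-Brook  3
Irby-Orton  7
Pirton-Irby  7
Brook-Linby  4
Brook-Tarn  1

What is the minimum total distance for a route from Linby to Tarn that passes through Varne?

3 km

Shortest Linby→Varne: Linby → Varne = 2
Shortest Varne→Tarn: Varne → Tarn = 1
Total via Varne: 2 + 1 = 3 km.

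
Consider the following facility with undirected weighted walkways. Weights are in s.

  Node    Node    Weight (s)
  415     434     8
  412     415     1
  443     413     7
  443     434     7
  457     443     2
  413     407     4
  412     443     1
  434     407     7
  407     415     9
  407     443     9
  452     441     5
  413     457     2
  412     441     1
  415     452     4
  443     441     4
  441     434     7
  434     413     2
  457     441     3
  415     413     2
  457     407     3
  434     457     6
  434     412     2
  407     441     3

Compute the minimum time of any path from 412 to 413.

3 s

Compare a few routes:
412 → 434 → 413: 2+2 = 4
412 → 415 → 413: 1+2 = 3
The minimum is 3 s via 412 → 415 → 413.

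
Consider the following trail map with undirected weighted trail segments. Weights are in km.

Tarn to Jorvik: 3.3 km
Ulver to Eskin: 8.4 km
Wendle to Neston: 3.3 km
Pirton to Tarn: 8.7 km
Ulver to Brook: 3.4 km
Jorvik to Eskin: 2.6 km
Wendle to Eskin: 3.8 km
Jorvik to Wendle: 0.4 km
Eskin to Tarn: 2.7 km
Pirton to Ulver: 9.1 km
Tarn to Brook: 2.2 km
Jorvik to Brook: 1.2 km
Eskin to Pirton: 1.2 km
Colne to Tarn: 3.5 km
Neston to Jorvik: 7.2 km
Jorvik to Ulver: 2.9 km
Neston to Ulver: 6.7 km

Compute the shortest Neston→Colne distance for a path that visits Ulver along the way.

15.7 km

Shortest Neston→Ulver: Neston → Wendle → Jorvik → Ulver = 6.6
Shortest Ulver→Colne: Ulver → Brook → Tarn → Colne = 9.1
Total via Ulver: 6.6 + 9.1 = 15.7 km.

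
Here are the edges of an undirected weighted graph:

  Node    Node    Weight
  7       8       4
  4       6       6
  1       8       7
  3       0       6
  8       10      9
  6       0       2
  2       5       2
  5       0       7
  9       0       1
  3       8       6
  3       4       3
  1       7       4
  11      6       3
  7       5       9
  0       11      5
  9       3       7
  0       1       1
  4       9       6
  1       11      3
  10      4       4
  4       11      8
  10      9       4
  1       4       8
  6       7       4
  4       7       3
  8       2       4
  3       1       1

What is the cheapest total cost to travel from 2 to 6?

Enumerating some paths:
2 - 5 - 0 - 6: 2+7+2 = 11
2 - 8 - 7 - 6: 4+4+4 = 12
Cheapest is 2 - 5 - 0 - 6 at 11.

11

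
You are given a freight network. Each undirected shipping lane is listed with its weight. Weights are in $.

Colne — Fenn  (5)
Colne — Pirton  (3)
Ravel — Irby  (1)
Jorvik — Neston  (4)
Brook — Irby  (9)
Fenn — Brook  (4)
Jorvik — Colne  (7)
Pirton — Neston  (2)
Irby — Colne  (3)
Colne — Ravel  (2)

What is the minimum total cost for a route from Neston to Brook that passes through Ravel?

Best Neston to Ravel: Neston–Pirton–Colne–Ravel costing 7
Shortest Ravel→Brook: Ravel–Irby–Brook = 10
Total via Ravel: 7 + 10 = $17.

$17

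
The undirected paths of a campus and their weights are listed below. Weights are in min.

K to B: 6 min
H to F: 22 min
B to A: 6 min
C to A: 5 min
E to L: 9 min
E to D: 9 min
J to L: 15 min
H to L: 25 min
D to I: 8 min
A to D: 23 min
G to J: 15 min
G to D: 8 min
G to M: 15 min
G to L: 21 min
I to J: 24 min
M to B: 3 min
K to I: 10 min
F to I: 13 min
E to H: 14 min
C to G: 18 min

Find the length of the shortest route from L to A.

41 min

Compare a few routes:
L → G → C → A: 21+18+5 = 44
L → G → M → B → A: 21+15+3+6 = 45
L → E → D → I → K → B → A: 9+9+8+10+6+6 = 48
L → E → D → A: 9+9+23 = 41
The minimum is 41 min via L → E → D → A.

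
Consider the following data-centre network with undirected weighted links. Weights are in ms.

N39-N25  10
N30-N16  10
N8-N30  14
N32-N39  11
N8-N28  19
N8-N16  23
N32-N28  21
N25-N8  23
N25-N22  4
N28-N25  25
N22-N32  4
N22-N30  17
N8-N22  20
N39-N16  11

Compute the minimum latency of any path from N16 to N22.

Candidate routes:
N16 → N39 → N25 → N22: 11+10+4 = 25
N16 → N30 → N22: 10+17 = 27
N16 → N39 → N32 → N22: 11+11+4 = 26
Cheapest is N16 → N39 → N25 → N22 at 25 ms.

25 ms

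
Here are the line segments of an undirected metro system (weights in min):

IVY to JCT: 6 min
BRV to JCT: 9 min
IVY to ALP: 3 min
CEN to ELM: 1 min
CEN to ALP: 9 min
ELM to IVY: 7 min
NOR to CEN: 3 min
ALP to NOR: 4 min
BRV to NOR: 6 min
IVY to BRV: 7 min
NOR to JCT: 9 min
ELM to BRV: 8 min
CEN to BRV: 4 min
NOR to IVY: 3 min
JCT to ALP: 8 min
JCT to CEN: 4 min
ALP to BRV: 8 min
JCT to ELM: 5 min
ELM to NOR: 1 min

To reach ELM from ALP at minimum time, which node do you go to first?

NOR

Candidate routes:
ALP–NOR–ELM: 4+1 = 5
ALP–NOR–CEN–ELM: 4+3+1 = 8
ALP–IVY–NOR–ELM: 3+3+1 = 7
ALP–CEN–ELM: 9+1 = 10
Cheapest is ALP–NOR–ELM at 5 min.
So from ALP the first move is to NOR.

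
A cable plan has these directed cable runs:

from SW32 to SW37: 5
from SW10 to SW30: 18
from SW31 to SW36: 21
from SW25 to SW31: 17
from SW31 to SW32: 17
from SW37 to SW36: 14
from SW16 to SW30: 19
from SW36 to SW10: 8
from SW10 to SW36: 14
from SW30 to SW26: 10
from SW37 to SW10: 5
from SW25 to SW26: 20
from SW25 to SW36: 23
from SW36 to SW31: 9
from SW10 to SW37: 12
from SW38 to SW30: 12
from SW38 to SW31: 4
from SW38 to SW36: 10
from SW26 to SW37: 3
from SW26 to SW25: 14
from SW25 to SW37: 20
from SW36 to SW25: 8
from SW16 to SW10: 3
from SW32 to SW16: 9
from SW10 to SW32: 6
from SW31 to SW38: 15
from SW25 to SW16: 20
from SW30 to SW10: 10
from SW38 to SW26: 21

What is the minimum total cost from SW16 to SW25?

25

Running Dijkstra from SW16:
SW16: 0
SW10: 3  (via SW16)
SW32: 9  (via SW10)
SW37: 14  (via SW32)
SW36: 17  (via SW10)
SW30: 19  (via SW16)
SW25: 25  (via SW36)
Shortest route: SW16–SW10–SW36–SW25 = 25.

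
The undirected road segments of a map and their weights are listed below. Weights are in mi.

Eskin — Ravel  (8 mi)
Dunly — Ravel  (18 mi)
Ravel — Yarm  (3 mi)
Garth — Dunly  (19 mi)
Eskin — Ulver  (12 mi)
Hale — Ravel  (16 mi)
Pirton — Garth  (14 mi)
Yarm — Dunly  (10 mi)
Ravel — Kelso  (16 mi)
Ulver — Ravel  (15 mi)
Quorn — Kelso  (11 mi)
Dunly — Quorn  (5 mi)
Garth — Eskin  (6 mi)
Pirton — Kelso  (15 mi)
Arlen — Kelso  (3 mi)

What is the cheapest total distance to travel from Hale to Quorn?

34 mi

Enumerating some paths:
Hale → Ravel → Dunly → Quorn: 16+18+5 = 39
Hale → Ravel → Kelso → Quorn: 16+16+11 = 43
Hale → Ravel → Yarm → Dunly → Quorn: 16+3+10+5 = 34
Cheapest is Hale → Ravel → Yarm → Dunly → Quorn at 34 mi.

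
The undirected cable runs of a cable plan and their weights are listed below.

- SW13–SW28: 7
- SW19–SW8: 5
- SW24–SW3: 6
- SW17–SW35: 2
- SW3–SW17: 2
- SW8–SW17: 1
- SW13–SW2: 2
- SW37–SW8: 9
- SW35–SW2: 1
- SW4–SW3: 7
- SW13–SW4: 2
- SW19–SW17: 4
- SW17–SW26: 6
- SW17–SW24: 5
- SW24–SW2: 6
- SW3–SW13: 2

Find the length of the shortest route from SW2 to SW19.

7

Shortest distances from SW2:
SW2: 0
SW35: 1  (via SW2)
SW13: 2  (via SW2)
SW17: 3  (via SW35)
SW8: 4  (via SW17)
SW4: 4  (via SW13)
SW3: 4  (via SW13)
SW24: 6  (via SW2)
SW19: 7  (via SW17)
Shortest route: SW2 → SW35 → SW17 → SW19 = 7.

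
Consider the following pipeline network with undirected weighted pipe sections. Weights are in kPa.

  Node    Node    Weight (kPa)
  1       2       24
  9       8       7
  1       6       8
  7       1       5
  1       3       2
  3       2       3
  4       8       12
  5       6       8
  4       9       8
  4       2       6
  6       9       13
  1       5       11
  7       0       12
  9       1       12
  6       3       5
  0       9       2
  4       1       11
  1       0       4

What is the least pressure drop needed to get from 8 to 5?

24 kPa

Candidate routes:
8 - 9 - 0 - 1 - 5: 7+2+4+11 = 24
8 - 9 - 6 - 5: 7+13+8 = 28
The minimum is 24 kPa via 8 - 9 - 0 - 1 - 5.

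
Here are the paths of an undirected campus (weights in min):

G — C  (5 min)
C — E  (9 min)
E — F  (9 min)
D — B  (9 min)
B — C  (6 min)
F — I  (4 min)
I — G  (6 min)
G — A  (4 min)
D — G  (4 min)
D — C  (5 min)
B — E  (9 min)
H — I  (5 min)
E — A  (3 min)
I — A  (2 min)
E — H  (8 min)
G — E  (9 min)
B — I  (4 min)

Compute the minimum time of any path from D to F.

14 min

Running Dijkstra from D:
D: 0
G: 4  (via D)
C: 5  (via D)
A: 8  (via G)
B: 9  (via D)
I: 10  (via G)
E: 11  (via A)
F: 14  (via I)
Shortest route: D–G–I–F = 14 min.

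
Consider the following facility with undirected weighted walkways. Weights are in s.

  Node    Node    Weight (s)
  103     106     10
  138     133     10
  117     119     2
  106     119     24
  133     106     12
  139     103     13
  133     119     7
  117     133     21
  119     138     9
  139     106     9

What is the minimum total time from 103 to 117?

31 s

Enumerating some paths:
103 → 106 → 133 → 138 → 119 → 117: 10+12+10+9+2 = 43
103 → 139 → 106 → 133 → 119 → 117: 13+9+12+7+2 = 43
103 → 106 → 133 → 119 → 117: 10+12+7+2 = 31
103 → 106 → 119 → 117: 10+24+2 = 36
Cheapest is 103 → 106 → 133 → 119 → 117 at 31 s.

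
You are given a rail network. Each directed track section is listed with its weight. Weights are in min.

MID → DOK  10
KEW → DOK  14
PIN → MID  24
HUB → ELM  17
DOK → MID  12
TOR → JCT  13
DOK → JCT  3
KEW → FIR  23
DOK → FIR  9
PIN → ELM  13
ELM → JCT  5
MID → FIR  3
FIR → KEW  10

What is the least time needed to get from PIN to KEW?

37 min

Settle nodes by increasing distance from PIN:
PIN: 0
ELM: 13  (via PIN)
JCT: 18  (via ELM)
MID: 24  (via PIN)
FIR: 27  (via MID)
DOK: 34  (via MID)
KEW: 37  (via FIR)
Shortest route: PIN → MID → FIR → KEW = 37 min.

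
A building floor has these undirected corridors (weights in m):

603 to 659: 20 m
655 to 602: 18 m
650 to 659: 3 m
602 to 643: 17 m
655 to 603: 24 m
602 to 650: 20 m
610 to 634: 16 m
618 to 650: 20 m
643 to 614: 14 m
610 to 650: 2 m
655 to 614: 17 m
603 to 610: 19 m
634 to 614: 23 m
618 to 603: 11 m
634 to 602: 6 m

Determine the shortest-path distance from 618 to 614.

Shortest distances from 618:
618: 0
603: 11  (via 618)
650: 20  (via 618)
610: 22  (via 650)
659: 23  (via 650)
655: 35  (via 603)
634: 38  (via 610)
602: 40  (via 650)
614: 52  (via 655)
Shortest route: 618–603–655–614 = 52 m.

52 m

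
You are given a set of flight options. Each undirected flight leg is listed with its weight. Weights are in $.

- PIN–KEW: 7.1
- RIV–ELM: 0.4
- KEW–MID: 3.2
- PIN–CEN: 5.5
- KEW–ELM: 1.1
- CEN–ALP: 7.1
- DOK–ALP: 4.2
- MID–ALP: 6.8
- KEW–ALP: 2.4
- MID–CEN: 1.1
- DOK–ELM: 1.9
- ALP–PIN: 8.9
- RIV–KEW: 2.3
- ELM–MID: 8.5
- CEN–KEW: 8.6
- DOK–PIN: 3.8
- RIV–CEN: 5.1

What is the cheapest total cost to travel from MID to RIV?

Candidate routes:
MID–CEN–RIV: 1.1+5.1 = 6.2
MID–KEW–ELM–RIV: 3.2+1.1+0.4 = 4.7
MID–KEW–RIV: 3.2+2.3 = 5.5
The minimum is $4.7 via MID–KEW–ELM–RIV.

$4.7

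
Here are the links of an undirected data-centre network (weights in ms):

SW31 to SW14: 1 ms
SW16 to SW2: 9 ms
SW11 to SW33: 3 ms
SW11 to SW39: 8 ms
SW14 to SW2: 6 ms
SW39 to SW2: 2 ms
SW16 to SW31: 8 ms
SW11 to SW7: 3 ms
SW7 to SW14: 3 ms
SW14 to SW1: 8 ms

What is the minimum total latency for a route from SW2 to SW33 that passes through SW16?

Best SW2 to SW16: SW2–SW16 costing 9
Best SW16 to SW33: SW16–SW31–SW14–SW7–SW11–SW33 costing 18
Total via SW16: 9 + 18 = 27 ms.

27 ms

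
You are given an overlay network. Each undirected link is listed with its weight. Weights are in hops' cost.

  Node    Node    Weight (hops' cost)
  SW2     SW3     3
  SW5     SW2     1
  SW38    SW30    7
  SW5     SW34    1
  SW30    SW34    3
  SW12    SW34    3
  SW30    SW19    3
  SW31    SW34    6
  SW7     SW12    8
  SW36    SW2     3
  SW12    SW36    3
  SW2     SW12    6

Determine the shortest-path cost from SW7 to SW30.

Compare a few routes:
SW7 → SW12 → SW2 → SW5 → SW34 → SW30: 8+6+1+1+3 = 19
SW7 → SW12 → SW36 → SW2 → SW5 → SW34 → SW30: 8+3+3+1+1+3 = 19
SW7 → SW12 → SW34 → SW30: 8+3+3 = 14
The minimum is 14 hops' cost via SW7 → SW12 → SW34 → SW30.

14 hops' cost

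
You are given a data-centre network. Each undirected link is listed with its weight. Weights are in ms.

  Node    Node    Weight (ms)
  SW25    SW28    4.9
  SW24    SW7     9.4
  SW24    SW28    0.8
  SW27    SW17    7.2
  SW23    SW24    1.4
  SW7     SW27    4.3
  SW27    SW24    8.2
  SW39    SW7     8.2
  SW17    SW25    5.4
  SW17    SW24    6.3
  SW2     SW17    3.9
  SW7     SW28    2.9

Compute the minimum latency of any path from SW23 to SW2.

11.6 ms

Compare a few routes:
SW23 → SW24 → SW17 → SW2: 1.4+6.3+3.9 = 11.6
SW23 → SW24 → SW27 → SW17 → SW2: 1.4+8.2+7.2+3.9 = 20.7
SW23 → SW24 → SW28 → SW7 → SW27 → SW17 → SW2: 1.4+0.8+2.9+4.3+7.2+3.9 = 20.5
SW23 → SW24 → SW28 → SW25 → SW17 → SW2: 1.4+0.8+4.9+5.4+3.9 = 16.4
Cheapest is SW23 → SW24 → SW17 → SW2 at 11.6 ms.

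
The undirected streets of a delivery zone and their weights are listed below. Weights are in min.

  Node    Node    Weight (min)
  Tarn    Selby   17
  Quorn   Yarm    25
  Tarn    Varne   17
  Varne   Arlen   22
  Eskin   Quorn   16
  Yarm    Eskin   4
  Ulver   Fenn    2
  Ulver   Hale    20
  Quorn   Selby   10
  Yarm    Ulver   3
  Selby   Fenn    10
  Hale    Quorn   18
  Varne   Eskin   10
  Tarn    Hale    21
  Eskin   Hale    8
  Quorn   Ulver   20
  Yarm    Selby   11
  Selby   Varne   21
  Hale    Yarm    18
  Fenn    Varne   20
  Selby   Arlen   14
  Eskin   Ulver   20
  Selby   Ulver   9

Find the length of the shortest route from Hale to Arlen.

37 min

Settle nodes by increasing distance from Hale:
Hale: 0
Eskin: 8  (via Hale)
Yarm: 12  (via Eskin)
Ulver: 15  (via Yarm)
Fenn: 17  (via Ulver)
Varne: 18  (via Eskin)
Quorn: 18  (via Hale)
Tarn: 21  (via Hale)
Selby: 23  (via Yarm)
Arlen: 37  (via Selby)
Shortest route: Hale–Eskin–Yarm–Selby–Arlen = 37 min.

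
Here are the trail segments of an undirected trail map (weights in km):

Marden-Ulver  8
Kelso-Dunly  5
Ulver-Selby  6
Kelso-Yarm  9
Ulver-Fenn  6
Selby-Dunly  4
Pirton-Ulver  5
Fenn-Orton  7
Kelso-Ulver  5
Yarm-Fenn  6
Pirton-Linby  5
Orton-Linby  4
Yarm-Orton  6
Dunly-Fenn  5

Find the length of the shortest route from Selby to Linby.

Shortest distances from Selby:
Selby: 0
Dunly: 4  (via Selby)
Ulver: 6  (via Selby)
Kelso: 9  (via Dunly)
Fenn: 9  (via Dunly)
Pirton: 11  (via Ulver)
Marden: 14  (via Ulver)
Yarm: 15  (via Fenn)
Orton: 16  (via Fenn)
Linby: 16  (via Pirton)
Shortest route: Selby → Ulver → Pirton → Linby = 16 km.

16 km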